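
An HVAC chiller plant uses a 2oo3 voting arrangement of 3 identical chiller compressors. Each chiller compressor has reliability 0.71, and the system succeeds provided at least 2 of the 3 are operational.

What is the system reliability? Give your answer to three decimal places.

0.796

R = Σ_{i=2}^{3} C(3,i) p^i (1−p)^{3−i} with p = 0.71
C(3,2)·0.71^2·0.29^1 = 0.43857
C(3,3)·0.71^3·0.29^0 = 0.35791
Sum = 0.796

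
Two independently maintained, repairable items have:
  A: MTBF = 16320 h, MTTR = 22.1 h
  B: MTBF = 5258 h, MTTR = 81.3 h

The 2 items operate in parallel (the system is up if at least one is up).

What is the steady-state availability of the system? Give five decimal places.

A(A) = MTBF/(MTBF+MTTR) = 16320/(16320+22.1) = 0.998648
A(B) = MTBF/(MTBF+MTTR) = 5258/(5258+81.3) = 0.984773
Parallel availability: 1 − (1 − 0.998648)(1 − 0.984773) = 0.99998

0.99998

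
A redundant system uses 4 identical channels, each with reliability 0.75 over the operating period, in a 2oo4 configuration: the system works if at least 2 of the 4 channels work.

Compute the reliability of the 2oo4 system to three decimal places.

R = Σ_{i=2}^{4} C(4,i) p^i (1−p)^{4−i} with p = 0.75
C(4,2)·0.75^2·0.25^2 = 0.21094
C(4,3)·0.75^3·0.25^1 = 0.42188
C(4,4)·0.75^4·0.25^0 = 0.31641
Sum = 0.949

0.949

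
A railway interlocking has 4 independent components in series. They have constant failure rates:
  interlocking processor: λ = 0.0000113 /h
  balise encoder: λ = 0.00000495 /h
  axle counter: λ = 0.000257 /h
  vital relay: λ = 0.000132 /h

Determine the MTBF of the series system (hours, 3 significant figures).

Series of exponential components: λ_sys = Σ λ_i
λ_sys = 0.0000113 + 0.00000495 + 0.000257 + 0.000132 = 4.0525e-04 /h
MTBF = 1 / λ_sys = 2470 h

2470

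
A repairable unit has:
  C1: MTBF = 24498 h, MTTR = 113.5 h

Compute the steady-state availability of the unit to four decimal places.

0.9954

A(C1) = MTBF/(MTBF+MTTR) = 24498/(24498+113.5) = 0.9954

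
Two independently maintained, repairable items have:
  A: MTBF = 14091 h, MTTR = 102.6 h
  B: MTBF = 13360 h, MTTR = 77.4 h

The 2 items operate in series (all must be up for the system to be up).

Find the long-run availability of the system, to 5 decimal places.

A(A) = MTBF/(MTBF+MTTR) = 14091/(14091+102.6) = 0.992771
A(B) = MTBF/(MTBF+MTTR) = 13360/(13360+77.4) = 0.994240
Series availability: 0.992771 × 0.994240 = 0.98705

0.98705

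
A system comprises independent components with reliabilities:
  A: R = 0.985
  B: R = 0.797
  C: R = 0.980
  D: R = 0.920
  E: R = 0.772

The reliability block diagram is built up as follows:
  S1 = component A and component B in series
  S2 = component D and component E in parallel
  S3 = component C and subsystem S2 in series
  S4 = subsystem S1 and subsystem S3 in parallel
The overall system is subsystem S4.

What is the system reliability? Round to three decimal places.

Series (A and B): 0.98500 × 0.79700 = 0.78505
Parallel (D and E): 1 − (1 − 0.92000)(1 − 0.77200) = 0.98176
Series (C and [0.98176]): 0.98000 × 0.98176 = 0.96212
Parallel ([0.78505] and [0.96212]): 1 − (1 − 0.78505)(1 − 0.96212) = 0.992

0.992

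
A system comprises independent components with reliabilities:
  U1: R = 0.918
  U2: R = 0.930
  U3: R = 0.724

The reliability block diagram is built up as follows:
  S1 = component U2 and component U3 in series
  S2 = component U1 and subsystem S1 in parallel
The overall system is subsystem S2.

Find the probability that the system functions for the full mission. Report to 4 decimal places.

0.9732

Series (U2 and U3): 0.930000 × 0.724000 = 0.673320
Parallel (U1 and [0.673320]): 1 − (1 − 0.918000)(1 − 0.673320) = 0.9732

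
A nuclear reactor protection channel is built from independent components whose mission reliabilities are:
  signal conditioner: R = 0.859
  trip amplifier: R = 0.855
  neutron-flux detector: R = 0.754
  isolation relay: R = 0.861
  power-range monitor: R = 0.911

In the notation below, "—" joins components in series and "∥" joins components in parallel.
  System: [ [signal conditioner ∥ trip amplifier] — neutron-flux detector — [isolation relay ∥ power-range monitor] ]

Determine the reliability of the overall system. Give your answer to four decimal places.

0.7294

Parallel (signal conditioner and trip amplifier): 1 − (1 − 0.859000)(1 − 0.855000) = 0.979555
Parallel (isolation relay and power-range monitor): 1 − (1 − 0.861000)(1 − 0.911000) = 0.987629
Series ([0.979555], neutron-flux detector, and [0.987629]): 0.979555 × 0.754000 × 0.987629 = 0.7294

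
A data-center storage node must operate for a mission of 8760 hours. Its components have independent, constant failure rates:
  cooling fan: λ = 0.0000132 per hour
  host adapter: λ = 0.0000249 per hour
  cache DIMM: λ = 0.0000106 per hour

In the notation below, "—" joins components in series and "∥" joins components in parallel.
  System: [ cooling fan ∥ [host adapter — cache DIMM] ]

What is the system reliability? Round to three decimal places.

R(cooling fan) = exp(−0.0000132 × 8760) = 0.89080
R(host adapter) = exp(−0.0000249 × 8760) = 0.80403
R(cache DIMM) = exp(−0.0000106 × 8760) = 0.91132
Series (host adapter and cache DIMM): 0.80403 × 0.91132 = 0.73273
Parallel (cooling fan and [0.73273]): 1 − (1 − 0.89080)(1 − 0.73273) = 0.971

0.971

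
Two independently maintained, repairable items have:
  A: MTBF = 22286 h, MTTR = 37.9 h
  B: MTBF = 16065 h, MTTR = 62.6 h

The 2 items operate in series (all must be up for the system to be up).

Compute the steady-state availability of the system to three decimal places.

0.994

A(A) = MTBF/(MTBF+MTTR) = 22286/(22286+37.9) = 0.998302
A(B) = MTBF/(MTBF+MTTR) = 16065/(16065+62.6) = 0.996118
Series availability: 0.998302 × 0.996118 = 0.994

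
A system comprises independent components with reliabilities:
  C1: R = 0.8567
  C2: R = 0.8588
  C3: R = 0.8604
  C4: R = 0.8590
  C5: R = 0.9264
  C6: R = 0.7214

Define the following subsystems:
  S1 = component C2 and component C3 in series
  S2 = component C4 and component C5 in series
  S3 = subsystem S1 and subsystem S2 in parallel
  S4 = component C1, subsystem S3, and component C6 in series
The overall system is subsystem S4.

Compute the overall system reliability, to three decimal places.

0.585

Series (C2 and C3): 0.85880 × 0.86040 = 0.73891
Series (C4 and C5): 0.85900 × 0.92640 = 0.79578
Parallel ([0.73891] and [0.79578]): 1 − (1 − 0.73891)(1 − 0.79578) = 0.94668
Series (C1, [0.94668], and C6): 0.85670 × 0.94668 × 0.72140 = 0.585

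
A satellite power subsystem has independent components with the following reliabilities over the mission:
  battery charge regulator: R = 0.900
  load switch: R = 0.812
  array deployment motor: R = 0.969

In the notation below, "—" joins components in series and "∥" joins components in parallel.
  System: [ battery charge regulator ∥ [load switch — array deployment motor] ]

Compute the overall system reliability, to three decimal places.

Series (load switch and array deployment motor): 0.81200 × 0.96900 = 0.78683
Parallel (battery charge regulator and [0.78683]): 1 − (1 − 0.90000)(1 − 0.78683) = 0.979

0.979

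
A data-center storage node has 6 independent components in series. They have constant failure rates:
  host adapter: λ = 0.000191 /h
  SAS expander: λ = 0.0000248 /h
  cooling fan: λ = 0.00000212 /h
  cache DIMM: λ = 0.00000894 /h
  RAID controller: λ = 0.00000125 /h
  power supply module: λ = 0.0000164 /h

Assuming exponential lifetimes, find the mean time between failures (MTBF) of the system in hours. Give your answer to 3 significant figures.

Series of exponential components: λ_sys = Σ λ_i
λ_sys = 0.000191 + 0.0000248 + 0.00000212 + 0.00000894 + 0.00000125 + 0.0000164 = 2.4451e-04 /h
MTBF = 1 / λ_sys = 4090 h

4090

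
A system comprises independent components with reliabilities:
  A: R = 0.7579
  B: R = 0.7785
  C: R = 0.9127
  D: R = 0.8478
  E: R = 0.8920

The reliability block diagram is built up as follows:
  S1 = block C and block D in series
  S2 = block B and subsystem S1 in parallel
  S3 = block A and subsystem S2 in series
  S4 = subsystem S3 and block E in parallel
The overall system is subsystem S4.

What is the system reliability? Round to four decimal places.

0.9698

Series (C and D): 0.912700 × 0.847800 = 0.773787
Parallel (B and [0.773787]): 1 − (1 − 0.778500)(1 − 0.773787) = 0.949894
Series (A and [0.949894]): 0.757900 × 0.949894 = 0.719925
Parallel ([0.719925] and E): 1 − (1 − 0.719925)(1 − 0.892000) = 0.9698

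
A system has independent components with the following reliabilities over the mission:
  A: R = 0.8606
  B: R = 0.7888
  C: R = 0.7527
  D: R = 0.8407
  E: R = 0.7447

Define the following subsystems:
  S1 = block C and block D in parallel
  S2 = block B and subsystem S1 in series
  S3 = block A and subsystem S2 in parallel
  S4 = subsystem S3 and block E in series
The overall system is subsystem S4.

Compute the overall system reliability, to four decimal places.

0.7195

Parallel (C and D): 1 − (1 − 0.752700)(1 − 0.840700) = 0.960605
Series (B and [0.960605]): 0.788800 × 0.960605 = 0.757725
Parallel (A and [0.757725]): 1 − (1 − 0.860600)(1 − 0.757725) = 0.966227
Series ([0.966227] and E): 0.966227 × 0.744700 = 0.7195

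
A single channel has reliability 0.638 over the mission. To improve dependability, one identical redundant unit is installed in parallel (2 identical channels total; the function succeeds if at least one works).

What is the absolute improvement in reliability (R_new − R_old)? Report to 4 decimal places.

R_before = 0.638
R_after = 1 − (1 − 0.638)^2 = 0.8690
ΔR = 0.8690 − 0.638 = 0.2310

0.2310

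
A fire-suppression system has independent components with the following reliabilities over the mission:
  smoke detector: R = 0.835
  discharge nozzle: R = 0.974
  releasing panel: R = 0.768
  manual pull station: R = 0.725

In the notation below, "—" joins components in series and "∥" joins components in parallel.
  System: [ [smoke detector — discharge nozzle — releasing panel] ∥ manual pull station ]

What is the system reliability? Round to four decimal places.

Series (smoke detector, discharge nozzle, and releasing panel): 0.835000 × 0.974000 × 0.768000 = 0.624607
Parallel ([0.624607] and manual pull station): 1 − (1 − 0.624607)(1 − 0.725000) = 0.8968

0.8968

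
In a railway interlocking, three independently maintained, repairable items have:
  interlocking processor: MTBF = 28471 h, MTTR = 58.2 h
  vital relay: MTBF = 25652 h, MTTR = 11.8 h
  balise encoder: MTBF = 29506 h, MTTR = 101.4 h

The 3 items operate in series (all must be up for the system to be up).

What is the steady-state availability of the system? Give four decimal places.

A(interlocking processor) = MTBF/(MTBF+MTTR) = 28471/(28471+58.2) = 0.997960
A(vital relay) = MTBF/(MTBF+MTTR) = 25652/(25652+11.8) = 0.999540
A(balise encoder) = MTBF/(MTBF+MTTR) = 29506/(29506+101.4) = 0.996575
Series availability: 0.997960 × 0.999540 × 0.996575 = 0.9941

0.9941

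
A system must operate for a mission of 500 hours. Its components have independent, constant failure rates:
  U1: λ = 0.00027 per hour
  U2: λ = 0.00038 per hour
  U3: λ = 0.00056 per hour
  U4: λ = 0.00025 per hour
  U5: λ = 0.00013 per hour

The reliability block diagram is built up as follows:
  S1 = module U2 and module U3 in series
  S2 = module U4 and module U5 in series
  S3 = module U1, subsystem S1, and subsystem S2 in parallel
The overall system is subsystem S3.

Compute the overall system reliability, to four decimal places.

R(U1) = exp(−0.00027 × 500) = 0.873716
R(U2) = exp(−0.00038 × 500) = 0.826959
R(U3) = exp(−0.00056 × 500) = 0.755784
R(U4) = exp(−0.00025 × 500) = 0.882497
R(U5) = exp(−0.00013 × 500) = 0.937067
Series (U2 and U3): 0.826959 × 0.755784 = 0.625002
Series (U4 and U5): 0.882497 × 0.937067 = 0.826959
Parallel (U1, [0.625002], and [0.826959]): 1 − (1 − 0.873716)(1 − 0.625002)(1 − 0.826959) = 0.9918

0.9918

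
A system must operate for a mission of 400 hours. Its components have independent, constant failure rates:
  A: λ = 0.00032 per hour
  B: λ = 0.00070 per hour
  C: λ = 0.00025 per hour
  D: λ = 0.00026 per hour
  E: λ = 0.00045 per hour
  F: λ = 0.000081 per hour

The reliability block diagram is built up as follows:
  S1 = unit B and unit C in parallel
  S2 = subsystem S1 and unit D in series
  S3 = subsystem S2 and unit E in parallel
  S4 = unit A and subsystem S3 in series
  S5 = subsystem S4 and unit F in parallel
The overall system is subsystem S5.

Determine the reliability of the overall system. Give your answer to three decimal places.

0.996

R(A) = exp(−0.00032 × 400) = 0.87985
R(B) = exp(−0.00070 × 400) = 0.75578
R(C) = exp(−0.00025 × 400) = 0.90484
R(D) = exp(−0.00026 × 400) = 0.90123
R(E) = exp(−0.00045 × 400) = 0.83527
R(F) = exp(−0.000081 × 400) = 0.96812
Parallel (B and C): 1 − (1 − 0.75578)(1 − 0.90484) = 0.97676
Series ([0.97676] and D): 0.97676 × 0.90123 = 0.88029
Parallel ([0.88029] and E): 1 − (1 − 0.88029)(1 − 0.83527) = 0.98028
Series (A and [0.98028]): 0.87985 × 0.98028 = 0.86250
Parallel ([0.86250] and F): 1 − (1 − 0.86250)(1 − 0.96812) = 0.996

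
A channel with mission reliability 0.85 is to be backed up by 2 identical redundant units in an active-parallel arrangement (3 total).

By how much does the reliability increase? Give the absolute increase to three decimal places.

R_before = 0.85
R_after = 1 − (1 − 0.85)^3 = 0.997
ΔR = 0.997 − 0.85 = 0.147

0.147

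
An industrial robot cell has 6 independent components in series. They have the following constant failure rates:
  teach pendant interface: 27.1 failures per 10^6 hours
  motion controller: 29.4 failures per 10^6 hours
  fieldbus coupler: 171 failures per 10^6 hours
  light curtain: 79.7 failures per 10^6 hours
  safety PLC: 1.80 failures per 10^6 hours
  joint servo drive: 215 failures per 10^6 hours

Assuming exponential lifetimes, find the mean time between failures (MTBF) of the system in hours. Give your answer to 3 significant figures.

1910

Series of exponential components: λ_sys = Σ λ_i
λ_sys = 0.0000271 + 0.0000294 + 0.000171 + 0.0000797 + 0.00000180 + 0.000215 = 5.2400e-04 /h
MTBF = 1 / λ_sys = 1910 h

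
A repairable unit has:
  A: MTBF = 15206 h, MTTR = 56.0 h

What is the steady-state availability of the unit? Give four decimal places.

A(A) = MTBF/(MTBF+MTTR) = 15206/(15206+56.0) = 0.9963

0.9963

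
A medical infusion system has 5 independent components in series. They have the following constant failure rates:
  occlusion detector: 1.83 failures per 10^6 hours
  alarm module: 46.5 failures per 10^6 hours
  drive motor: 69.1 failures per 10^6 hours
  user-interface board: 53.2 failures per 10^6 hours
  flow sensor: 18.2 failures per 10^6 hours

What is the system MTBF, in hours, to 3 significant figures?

Series of exponential components: λ_sys = Σ λ_i
λ_sys = 0.00000183 + 0.0000465 + 0.0000691 + 0.0000532 + 0.0000182 = 1.8883e-04 /h
MTBF = 1 / λ_sys = 5300 h

5300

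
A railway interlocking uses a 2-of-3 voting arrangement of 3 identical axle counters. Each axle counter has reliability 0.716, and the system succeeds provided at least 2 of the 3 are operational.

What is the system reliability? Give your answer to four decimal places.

R = Σ_{i=2}^{3} C(3,i) p^i (1−p)^{3−i} with p = 0.716
C(3,2)·0.716^2·0.284^1 = 0.436783
C(3,3)·0.716^3·0.284^0 = 0.367062
Sum = 0.8038

0.8038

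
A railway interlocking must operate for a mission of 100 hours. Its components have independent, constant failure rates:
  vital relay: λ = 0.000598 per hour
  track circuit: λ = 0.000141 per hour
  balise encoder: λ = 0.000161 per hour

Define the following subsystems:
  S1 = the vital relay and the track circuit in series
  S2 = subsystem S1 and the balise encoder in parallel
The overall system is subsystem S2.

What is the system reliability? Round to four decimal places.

0.9989

R(vital relay) = exp(−0.000598 × 100) = 0.941953
R(track circuit) = exp(−0.000141 × 100) = 0.985999
R(balise encoder) = exp(−0.000161 × 100) = 0.984029
Series (vital relay and track circuit): 0.941953 × 0.985999 = 0.928765
Parallel ([0.928765] and balise encoder): 1 − (1 − 0.928765)(1 − 0.984029) = 0.9989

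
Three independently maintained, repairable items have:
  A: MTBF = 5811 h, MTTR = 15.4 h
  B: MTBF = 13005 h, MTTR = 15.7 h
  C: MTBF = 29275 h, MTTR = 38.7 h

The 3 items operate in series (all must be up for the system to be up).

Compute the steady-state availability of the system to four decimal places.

0.9948

A(A) = MTBF/(MTBF+MTTR) = 5811/(5811+15.4) = 0.997357
A(B) = MTBF/(MTBF+MTTR) = 13005/(13005+15.7) = 0.998794
A(C) = MTBF/(MTBF+MTTR) = 29275/(29275+38.7) = 0.998680
Series availability: 0.997357 × 0.998794 × 0.998680 = 0.9948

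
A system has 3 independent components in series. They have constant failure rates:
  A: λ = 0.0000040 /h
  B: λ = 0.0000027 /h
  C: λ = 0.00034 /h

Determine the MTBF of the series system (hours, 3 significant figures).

2880

Series of exponential components: λ_sys = Σ λ_i
λ_sys = 0.0000040 + 0.0000027 + 0.00034 = 3.4670e-04 /h
MTBF = 1 / λ_sys = 2880 h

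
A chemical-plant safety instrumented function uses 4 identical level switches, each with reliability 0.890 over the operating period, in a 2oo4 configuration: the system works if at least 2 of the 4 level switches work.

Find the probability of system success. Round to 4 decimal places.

0.9951

R = Σ_{i=2}^{4} C(4,i) p^i (1−p)^{4−i} with p = 0.890
C(4,2)·0.890^2·0.110^2 = 0.057506
C(4,3)·0.890^3·0.110^1 = 0.310186
C(4,4)·0.890^4·0.110^0 = 0.627422
Sum = 0.9951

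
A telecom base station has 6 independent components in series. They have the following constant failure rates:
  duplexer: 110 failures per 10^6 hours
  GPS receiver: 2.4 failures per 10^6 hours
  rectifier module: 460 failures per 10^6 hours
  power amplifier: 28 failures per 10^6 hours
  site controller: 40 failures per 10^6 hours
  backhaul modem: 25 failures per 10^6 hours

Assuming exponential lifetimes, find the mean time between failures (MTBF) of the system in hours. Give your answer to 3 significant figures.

1500

Series of exponential components: λ_sys = Σ λ_i
λ_sys = 0.00011 + 0.0000024 + 0.00046 + 0.000028 + 0.000040 + 0.000025 = 6.6540e-04 /h
MTBF = 1 / λ_sys = 1500 h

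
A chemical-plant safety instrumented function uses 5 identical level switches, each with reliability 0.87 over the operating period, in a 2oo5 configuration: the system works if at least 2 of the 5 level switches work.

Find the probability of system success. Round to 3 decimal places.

R = Σ_{i=2}^{5} C(5,i) p^i (1−p)^{5−i} with p = 0.87
C(5,2)·0.87^2·0.13^3 = 0.01663
C(5,3)·0.87^3·0.13^2 = 0.11129
C(5,4)·0.87^4·0.13^1 = 0.37238
C(5,5)·0.87^5·0.13^0 = 0.49842
Sum = 0.999

0.999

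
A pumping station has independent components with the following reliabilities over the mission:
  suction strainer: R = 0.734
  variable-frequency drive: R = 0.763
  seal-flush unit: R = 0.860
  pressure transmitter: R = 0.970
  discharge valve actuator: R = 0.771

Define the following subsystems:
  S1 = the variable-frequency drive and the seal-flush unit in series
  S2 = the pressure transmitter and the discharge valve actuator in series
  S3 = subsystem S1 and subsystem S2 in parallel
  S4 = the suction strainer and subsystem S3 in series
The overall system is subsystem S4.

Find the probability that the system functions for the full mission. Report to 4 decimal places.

0.6704

Series (variable-frequency drive and seal-flush unit): 0.763000 × 0.860000 = 0.656180
Series (pressure transmitter and discharge valve actuator): 0.970000 × 0.771000 = 0.747870
Parallel ([0.656180] and [0.747870]): 1 − (1 − 0.656180)(1 − 0.747870) = 0.913313
Series (suction strainer and [0.913313]): 0.734000 × 0.913313 = 0.6704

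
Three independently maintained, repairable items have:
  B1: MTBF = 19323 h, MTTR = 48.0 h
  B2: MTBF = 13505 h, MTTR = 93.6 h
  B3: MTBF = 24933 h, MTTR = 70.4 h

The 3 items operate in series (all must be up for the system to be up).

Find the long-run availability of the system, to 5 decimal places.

A(B1) = MTBF/(MTBF+MTTR) = 19323/(19323+48.0) = 0.997522
A(B2) = MTBF/(MTBF+MTTR) = 13505/(13505+93.6) = 0.993117
A(B3) = MTBF/(MTBF+MTTR) = 24933/(24933+70.4) = 0.997184
Series availability: 0.997522 × 0.993117 × 0.997184 = 0.98787

0.98787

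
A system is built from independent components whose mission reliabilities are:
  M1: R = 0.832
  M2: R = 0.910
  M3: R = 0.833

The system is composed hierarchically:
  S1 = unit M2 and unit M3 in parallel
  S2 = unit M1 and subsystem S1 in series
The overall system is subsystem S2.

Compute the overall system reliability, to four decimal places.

0.8195

Parallel (M2 and M3): 1 − (1 − 0.910000)(1 − 0.833000) = 0.984970
Series (M1 and [0.984970]): 0.832000 × 0.984970 = 0.8195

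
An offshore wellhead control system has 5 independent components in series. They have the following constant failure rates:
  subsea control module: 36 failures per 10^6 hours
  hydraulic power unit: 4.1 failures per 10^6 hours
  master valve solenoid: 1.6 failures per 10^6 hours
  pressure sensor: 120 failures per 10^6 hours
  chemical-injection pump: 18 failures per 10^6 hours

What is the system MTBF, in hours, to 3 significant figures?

Series of exponential components: λ_sys = Σ λ_i
λ_sys = 0.000036 + 0.0000041 + 0.0000016 + 0.00012 + 0.000018 = 1.7970e-04 /h
MTBF = 1 / λ_sys = 5560 h

5560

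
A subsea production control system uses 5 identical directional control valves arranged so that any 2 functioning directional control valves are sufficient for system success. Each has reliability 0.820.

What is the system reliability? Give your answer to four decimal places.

R = Σ_{i=2}^{5} C(5,i) p^i (1−p)^{5−i} with p = 0.820
C(5,2)·0.820^2·0.180^3 = 0.039214
C(5,3)·0.820^3·0.180^2 = 0.178643
C(5,4)·0.820^4·0.180^1 = 0.406910
C(5,5)·0.820^5·0.180^0 = 0.370740
Sum = 0.9955

0.9955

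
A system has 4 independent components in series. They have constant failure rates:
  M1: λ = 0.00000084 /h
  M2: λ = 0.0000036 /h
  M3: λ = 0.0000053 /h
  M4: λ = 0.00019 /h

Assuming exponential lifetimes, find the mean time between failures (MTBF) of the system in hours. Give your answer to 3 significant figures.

5010

Series of exponential components: λ_sys = Σ λ_i
λ_sys = 0.00000084 + 0.0000036 + 0.0000053 + 0.00019 = 1.9974e-04 /h
MTBF = 1 / λ_sys = 5010 h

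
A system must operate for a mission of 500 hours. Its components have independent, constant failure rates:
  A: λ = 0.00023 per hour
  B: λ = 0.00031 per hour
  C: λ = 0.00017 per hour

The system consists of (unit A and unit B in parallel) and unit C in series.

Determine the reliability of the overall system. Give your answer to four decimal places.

R(A) = exp(−0.00023 × 500) = 0.891366
R(B) = exp(−0.00031 × 500) = 0.856415
R(C) = exp(−0.00017 × 500) = 0.918512
Parallel (A and B): 1 − (1 − 0.891366)(1 − 0.856415) = 0.984402
Series ([0.984402] and C): 0.984402 × 0.918512 = 0.9042

0.9042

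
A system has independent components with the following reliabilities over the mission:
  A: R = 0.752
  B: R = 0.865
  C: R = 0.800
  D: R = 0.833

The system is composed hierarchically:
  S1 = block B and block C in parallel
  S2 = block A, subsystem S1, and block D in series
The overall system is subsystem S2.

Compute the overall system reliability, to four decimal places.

0.6095

Parallel (B and C): 1 − (1 − 0.865000)(1 − 0.800000) = 0.973000
Series (A, [0.973000], and D): 0.752000 × 0.973000 × 0.833000 = 0.6095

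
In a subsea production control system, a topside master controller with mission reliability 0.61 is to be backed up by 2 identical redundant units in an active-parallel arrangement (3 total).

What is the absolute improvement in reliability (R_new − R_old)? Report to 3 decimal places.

0.331

R_before = 0.61
R_after = 1 − (1 − 0.61)^3 = 0.941
ΔR = 0.941 − 0.61 = 0.331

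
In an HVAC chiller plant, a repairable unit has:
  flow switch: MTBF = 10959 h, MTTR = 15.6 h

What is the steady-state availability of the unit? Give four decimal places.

A(flow switch) = MTBF/(MTBF+MTTR) = 10959/(10959+15.6) = 0.9986

0.9986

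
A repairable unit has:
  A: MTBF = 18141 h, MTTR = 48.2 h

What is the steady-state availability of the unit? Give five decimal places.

0.99735

A(A) = MTBF/(MTBF+MTTR) = 18141/(18141+48.2) = 0.99735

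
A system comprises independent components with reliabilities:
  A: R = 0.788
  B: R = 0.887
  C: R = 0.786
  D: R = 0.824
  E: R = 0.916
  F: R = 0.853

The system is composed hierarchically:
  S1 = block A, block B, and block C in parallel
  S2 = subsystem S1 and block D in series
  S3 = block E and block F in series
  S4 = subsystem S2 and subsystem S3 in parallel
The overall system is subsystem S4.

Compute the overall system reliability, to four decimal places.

0.9606

Parallel (A, B, and C): 1 − (1 − 0.788000)(1 − 0.887000)(1 − 0.786000) = 0.994873
Series ([0.994873] and D): 0.994873 × 0.824000 = 0.819775
Series (E and F): 0.916000 × 0.853000 = 0.781348
Parallel ([0.819775] and [0.781348]): 1 − (1 − 0.819775)(1 − 0.781348) = 0.9606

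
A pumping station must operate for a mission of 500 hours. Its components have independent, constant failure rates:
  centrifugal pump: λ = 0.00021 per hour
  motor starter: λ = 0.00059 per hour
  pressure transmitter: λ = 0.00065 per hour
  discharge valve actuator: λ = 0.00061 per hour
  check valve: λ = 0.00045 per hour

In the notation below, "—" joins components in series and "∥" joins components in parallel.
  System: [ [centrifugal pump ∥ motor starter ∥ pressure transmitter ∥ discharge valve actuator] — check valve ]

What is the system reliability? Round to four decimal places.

R(centrifugal pump) = exp(−0.00021 × 500) = 0.900325
R(motor starter) = exp(−0.00059 × 500) = 0.744532
R(pressure transmitter) = exp(−0.00065 × 500) = 0.722527
R(discharge valve actuator) = exp(−0.00061 × 500) = 0.737123
R(check valve) = exp(−0.00045 × 500) = 0.798516
Parallel (centrifugal pump, motor starter, pressure transmitter, and discharge valve actuator): 1 − (1 − 0.900325)(1 − 0.744532)(1 − 0.722527)(1 − 0.737123) = 0.998143
Series ([0.998143] and check valve): 0.998143 × 0.798516 = 0.7970

0.7970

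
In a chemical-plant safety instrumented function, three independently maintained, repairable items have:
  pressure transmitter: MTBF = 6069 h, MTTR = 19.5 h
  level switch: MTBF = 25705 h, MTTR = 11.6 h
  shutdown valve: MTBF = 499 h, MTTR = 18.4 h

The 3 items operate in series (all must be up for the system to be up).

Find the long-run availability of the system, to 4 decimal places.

A(pressure transmitter) = MTBF/(MTBF+MTTR) = 6069/(6069+19.5) = 0.996797
A(level switch) = MTBF/(MTBF+MTTR) = 25705/(25705+11.6) = 0.999549
A(shutdown valve) = MTBF/(MTBF+MTTR) = 499/(499+18.4) = 0.964438
Series availability: 0.996797 × 0.999549 × 0.964438 = 0.9609

0.9609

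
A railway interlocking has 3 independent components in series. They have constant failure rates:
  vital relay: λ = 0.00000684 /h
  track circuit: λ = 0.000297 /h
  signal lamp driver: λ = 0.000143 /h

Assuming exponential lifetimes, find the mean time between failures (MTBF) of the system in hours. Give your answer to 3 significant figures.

Series of exponential components: λ_sys = Σ λ_i
λ_sys = 0.00000684 + 0.000297 + 0.000143 = 4.4684e-04 /h
MTBF = 1 / λ_sys = 2240 h

2240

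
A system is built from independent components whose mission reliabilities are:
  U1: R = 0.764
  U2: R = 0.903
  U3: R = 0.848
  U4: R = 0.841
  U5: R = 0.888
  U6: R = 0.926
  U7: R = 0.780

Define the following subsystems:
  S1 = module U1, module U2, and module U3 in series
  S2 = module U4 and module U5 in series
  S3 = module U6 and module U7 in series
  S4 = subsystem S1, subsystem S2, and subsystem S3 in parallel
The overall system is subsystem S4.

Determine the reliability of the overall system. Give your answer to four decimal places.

0.9708

Series (U1, U2, and U3): 0.764000 × 0.903000 × 0.848000 = 0.585028
Series (U4 and U5): 0.841000 × 0.888000 = 0.746808
Series (U6 and U7): 0.926000 × 0.780000 = 0.722280
Parallel ([0.585028], [0.746808], and [0.722280]): 1 − (1 − 0.585028)(1 − 0.746808)(1 − 0.722280) = 0.9708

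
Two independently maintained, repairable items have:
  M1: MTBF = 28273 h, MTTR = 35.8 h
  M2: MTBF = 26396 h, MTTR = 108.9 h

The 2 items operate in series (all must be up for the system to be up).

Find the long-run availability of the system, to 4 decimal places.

A(M1) = MTBF/(MTBF+MTTR) = 28273/(28273+35.8) = 0.998735
A(M2) = MTBF/(MTBF+MTTR) = 26396/(26396+108.9) = 0.995891
Series availability: 0.998735 × 0.995891 = 0.9946

0.9946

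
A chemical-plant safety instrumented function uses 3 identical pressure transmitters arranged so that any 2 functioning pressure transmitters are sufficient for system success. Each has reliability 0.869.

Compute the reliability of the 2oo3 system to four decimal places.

R = Σ_{i=2}^{3} C(3,i) p^i (1−p)^{3−i} with p = 0.869
C(3,2)·0.869^2·0.131^1 = 0.296778
C(3,3)·0.869^3·0.131^0 = 0.656235
Sum = 0.9530

0.9530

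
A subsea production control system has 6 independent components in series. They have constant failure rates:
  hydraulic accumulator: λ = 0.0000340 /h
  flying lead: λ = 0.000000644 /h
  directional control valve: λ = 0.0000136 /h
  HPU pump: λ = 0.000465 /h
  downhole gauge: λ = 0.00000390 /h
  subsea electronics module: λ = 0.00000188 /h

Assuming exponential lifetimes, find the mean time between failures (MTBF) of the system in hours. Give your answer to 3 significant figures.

Series of exponential components: λ_sys = Σ λ_i
λ_sys = 0.0000340 + 0.000000644 + 0.0000136 + 0.000465 + 0.00000390 + 0.00000188 = 5.1902e-04 /h
MTBF = 1 / λ_sys = 1930 h

1930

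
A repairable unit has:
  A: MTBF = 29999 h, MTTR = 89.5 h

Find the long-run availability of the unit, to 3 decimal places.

A(A) = MTBF/(MTBF+MTTR) = 29999/(29999+89.5) = 0.997

0.997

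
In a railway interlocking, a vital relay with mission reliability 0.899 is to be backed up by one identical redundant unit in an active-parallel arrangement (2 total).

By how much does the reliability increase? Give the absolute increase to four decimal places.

R_before = 0.899
R_after = 1 − (1 − 0.899)^2 = 0.9898
ΔR = 0.9898 − 0.899 = 0.0908

0.0908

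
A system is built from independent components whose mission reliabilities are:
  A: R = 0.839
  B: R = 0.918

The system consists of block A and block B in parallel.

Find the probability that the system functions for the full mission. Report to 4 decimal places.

0.9868

Parallel (A and B): 1 − (1 − 0.839000)(1 − 0.918000) = 0.9868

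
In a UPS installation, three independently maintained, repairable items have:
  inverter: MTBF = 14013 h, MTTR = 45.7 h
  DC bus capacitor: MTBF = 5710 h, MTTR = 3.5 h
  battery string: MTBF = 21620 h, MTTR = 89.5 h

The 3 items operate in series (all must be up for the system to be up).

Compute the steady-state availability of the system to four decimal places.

0.9920

A(inverter) = MTBF/(MTBF+MTTR) = 14013/(14013+45.7) = 0.996749
A(DC bus capacitor) = MTBF/(MTBF+MTTR) = 5710/(5710+3.5) = 0.999387
A(battery string) = MTBF/(MTBF+MTTR) = 21620/(21620+89.5) = 0.995877
Series availability: 0.996749 × 0.999387 × 0.995877 = 0.9920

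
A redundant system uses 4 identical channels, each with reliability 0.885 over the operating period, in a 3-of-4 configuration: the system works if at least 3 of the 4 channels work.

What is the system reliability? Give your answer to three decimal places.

0.932

R = Σ_{i=3}^{4} C(4,i) p^i (1−p)^{4−i} with p = 0.885
C(4,3)·0.885^3·0.115^1 = 0.31885
C(4,4)·0.885^4·0.115^0 = 0.61344
Sum = 0.932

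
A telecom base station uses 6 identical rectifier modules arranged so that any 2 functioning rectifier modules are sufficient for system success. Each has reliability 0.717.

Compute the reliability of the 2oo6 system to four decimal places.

0.9917

R = Σ_{i=2}^{6} C(6,i) p^i (1−p)^{6−i} with p = 0.717
C(6,2)·0.717^2·0.283^4 = 0.049462
C(6,3)·0.717^3·0.283^3 = 0.167089
C(6,4)·0.717^4·0.283^2 = 0.317498
C(6,5)·0.717^5·0.283^1 = 0.321761
C(6,6)·0.717^6·0.283^0 = 0.135867
Sum = 0.9917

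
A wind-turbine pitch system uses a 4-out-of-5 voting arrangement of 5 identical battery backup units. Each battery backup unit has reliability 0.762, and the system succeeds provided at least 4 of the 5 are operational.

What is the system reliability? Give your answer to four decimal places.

0.6581

R = Σ_{i=4}^{5} C(5,i) p^i (1−p)^{5−i} with p = 0.762
C(5,4)·0.762^4·0.238^1 = 0.401205
C(5,5)·0.762^5·0.238^0 = 0.256906
Sum = 0.6581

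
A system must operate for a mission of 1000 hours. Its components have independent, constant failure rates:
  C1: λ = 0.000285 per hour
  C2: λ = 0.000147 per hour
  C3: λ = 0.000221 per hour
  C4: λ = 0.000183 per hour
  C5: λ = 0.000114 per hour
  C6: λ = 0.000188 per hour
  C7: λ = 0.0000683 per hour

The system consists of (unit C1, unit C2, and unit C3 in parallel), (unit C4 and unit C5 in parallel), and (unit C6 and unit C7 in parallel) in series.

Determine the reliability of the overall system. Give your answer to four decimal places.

R(C1) = exp(−0.000285 × 1000) = 0.752014
R(C2) = exp(−0.000147 × 1000) = 0.863294
R(C3) = exp(−0.000221 × 1000) = 0.801717
R(C4) = exp(−0.000183 × 1000) = 0.832768
R(C5) = exp(−0.000114 × 1000) = 0.892258
R(C6) = exp(−0.000188 × 1000) = 0.828615
R(C7) = exp(−0.0000683 × 1000) = 0.933980
Parallel (C1, C2, and C3): 1 − (1 − 0.752014)(1 − 0.863294)(1 − 0.801717) = 0.993278
Parallel (C4 and C5): 1 − (1 − 0.832768)(1 − 0.892258) = 0.981982
Parallel (C6 and C7): 1 − (1 − 0.828615)(1 − 0.933980) = 0.988685
Series ([0.993278], [0.981982], and [0.988685]): 0.993278 × 0.981982 × 0.988685 = 0.9643

0.9643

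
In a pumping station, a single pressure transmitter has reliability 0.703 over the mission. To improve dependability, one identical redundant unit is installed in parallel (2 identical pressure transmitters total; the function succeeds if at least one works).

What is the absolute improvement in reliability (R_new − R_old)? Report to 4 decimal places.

0.2088

R_before = 0.703
R_after = 1 − (1 − 0.703)^2 = 0.9118
ΔR = 0.9118 − 0.703 = 0.2088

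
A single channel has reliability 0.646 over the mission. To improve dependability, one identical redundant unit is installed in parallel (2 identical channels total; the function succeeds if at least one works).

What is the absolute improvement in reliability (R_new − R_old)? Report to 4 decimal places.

R_before = 0.646
R_after = 1 − (1 − 0.646)^2 = 0.8747
ΔR = 0.8747 − 0.646 = 0.2287

0.2287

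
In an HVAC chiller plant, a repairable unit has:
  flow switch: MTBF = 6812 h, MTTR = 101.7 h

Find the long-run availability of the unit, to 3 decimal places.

A(flow switch) = MTBF/(MTBF+MTTR) = 6812/(6812+101.7) = 0.985

0.985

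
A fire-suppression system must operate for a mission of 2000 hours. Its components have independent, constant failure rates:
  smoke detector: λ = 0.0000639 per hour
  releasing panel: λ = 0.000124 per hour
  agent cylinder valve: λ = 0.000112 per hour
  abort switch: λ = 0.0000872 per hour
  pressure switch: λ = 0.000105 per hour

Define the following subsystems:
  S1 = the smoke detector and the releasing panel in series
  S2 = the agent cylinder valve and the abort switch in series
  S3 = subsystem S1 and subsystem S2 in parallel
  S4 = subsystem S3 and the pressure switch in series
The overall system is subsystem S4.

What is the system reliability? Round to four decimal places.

R(smoke detector) = exp(−0.0000639 × 2000) = 0.880029
R(releasing panel) = exp(−0.000124 × 2000) = 0.780360
R(agent cylinder valve) = exp(−0.000112 × 2000) = 0.799315
R(abort switch) = exp(−0.0000872 × 2000) = 0.839961
R(pressure switch) = exp(−0.000105 × 2000) = 0.810584
Series (smoke detector and releasing panel): 0.880029 × 0.780360 = 0.686739
Series (agent cylinder valve and abort switch): 0.799315 × 0.839961 = 0.671393
Parallel ([0.686739] and [0.671393]): 1 − (1 − 0.686739)(1 − 0.671393) = 0.897060
Series ([0.897060] and pressure switch): 0.897060 × 0.810584 = 0.7271

0.7271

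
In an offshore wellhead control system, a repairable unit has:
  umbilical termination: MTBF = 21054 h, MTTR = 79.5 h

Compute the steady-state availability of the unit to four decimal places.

0.9962

A(umbilical termination) = MTBF/(MTBF+MTTR) = 21054/(21054+79.5) = 0.9962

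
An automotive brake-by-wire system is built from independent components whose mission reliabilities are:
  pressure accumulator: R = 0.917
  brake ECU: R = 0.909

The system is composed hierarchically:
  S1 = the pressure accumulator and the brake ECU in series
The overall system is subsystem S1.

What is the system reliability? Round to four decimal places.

Series (pressure accumulator and brake ECU): 0.917000 × 0.909000 = 0.8336

0.8336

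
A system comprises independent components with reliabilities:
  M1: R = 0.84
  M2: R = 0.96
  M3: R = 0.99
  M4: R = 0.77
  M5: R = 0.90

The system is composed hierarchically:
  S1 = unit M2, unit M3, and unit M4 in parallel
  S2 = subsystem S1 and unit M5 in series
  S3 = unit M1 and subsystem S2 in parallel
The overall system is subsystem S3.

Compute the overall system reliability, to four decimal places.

Parallel (M2, M3, and M4): 1 − (1 − 0.960000)(1 − 0.990000)(1 − 0.770000) = 0.999908
Series ([0.999908] and M5): 0.999908 × 0.900000 = 0.899917
Parallel (M1 and [0.899917]): 1 − (1 − 0.840000)(1 − 0.899917) = 0.9840

0.9840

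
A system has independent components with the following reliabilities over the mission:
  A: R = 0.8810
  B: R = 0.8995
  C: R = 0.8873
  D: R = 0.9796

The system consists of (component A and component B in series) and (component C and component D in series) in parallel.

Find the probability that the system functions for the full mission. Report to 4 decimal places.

Series (A and B): 0.881000 × 0.899500 = 0.792460
Series (C and D): 0.887300 × 0.979600 = 0.869199
Parallel ([0.792460] and [0.869199]): 1 − (1 − 0.792460)(1 − 0.869199) = 0.9729

0.9729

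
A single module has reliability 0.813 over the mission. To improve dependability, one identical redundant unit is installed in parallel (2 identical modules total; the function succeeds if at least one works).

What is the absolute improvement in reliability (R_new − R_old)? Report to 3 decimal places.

0.152

R_before = 0.813
R_after = 1 − (1 − 0.813)^2 = 0.965
ΔR = 0.965 − 0.813 = 0.152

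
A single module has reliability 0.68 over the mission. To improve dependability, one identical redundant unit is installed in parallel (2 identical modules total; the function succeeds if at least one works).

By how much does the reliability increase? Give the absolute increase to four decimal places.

0.2176

R_before = 0.68
R_after = 1 − (1 − 0.68)^2 = 0.8976
ΔR = 0.8976 − 0.68 = 0.2176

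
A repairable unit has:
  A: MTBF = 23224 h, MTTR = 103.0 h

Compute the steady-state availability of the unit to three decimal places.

A(A) = MTBF/(MTBF+MTTR) = 23224/(23224+103.0) = 0.996

0.996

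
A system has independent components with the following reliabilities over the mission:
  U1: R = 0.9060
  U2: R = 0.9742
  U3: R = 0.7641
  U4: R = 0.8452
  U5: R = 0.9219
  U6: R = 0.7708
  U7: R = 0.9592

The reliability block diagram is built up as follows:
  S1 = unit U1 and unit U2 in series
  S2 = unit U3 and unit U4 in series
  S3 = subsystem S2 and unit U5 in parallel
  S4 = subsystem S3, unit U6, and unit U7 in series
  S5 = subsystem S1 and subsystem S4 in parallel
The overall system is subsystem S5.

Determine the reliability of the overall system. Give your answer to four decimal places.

0.9670

Series (U1 and U2): 0.906000 × 0.974200 = 0.882625
Series (U3 and U4): 0.764100 × 0.845200 = 0.645817
Parallel ([0.645817] and U5): 1 − (1 − 0.645817)(1 − 0.921900) = 0.972338
Series ([0.972338], U6, and U7): 0.972338 × 0.770800 × 0.959200 = 0.718899
Parallel ([0.882625] and [0.718899]): 1 − (1 − 0.882625)(1 − 0.718899) = 0.9670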